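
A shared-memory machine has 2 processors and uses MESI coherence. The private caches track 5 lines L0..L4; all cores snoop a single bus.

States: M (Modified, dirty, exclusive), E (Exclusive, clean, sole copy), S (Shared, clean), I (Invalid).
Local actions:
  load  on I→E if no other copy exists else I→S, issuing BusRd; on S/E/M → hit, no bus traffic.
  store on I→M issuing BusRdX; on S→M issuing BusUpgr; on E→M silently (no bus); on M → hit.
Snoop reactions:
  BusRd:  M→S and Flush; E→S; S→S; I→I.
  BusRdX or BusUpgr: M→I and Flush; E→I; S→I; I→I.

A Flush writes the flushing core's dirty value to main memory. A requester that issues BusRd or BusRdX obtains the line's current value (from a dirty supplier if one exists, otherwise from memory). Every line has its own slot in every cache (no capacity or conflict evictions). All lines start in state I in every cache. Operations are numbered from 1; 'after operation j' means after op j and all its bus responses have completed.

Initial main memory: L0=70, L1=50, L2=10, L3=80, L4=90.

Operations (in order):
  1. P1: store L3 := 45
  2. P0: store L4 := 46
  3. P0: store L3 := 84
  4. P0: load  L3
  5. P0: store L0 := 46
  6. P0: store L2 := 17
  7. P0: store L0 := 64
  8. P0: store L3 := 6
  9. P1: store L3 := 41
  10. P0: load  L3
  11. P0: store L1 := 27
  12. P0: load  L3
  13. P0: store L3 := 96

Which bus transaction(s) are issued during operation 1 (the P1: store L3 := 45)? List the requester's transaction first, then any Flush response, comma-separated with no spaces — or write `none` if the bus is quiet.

1. P1: store L3 := 45  bus=[BusRdX]  L3: P0=I P1=M  mem[L3]=80
2. P0: store L4 := 46  bus=[BusRdX]  L4: P0=M P1=I  mem[L4]=90
3. P0: store L3 := 84  bus=[BusRdX,Flush]  L3: P0=M P1=I  mem[L3]=45
4. P0: load  L3  bus=[-]  L3: P0=M P1=I  mem[L3]=45
5. P0: store L0 := 46  bus=[BusRdX]  L0: P0=M P1=I  mem[L0]=70
6. P0: store L2 := 17  bus=[BusRdX]  L2: P0=M P1=I  mem[L2]=10
7. P0: store L0 := 64  bus=[-]  L0: P0=M P1=I  mem[L0]=70
8. P0: store L3 := 6  bus=[-]  L3: P0=M P1=I  mem[L3]=45
9. P1: store L3 := 41  bus=[BusRdX,Flush]  L3: P0=I P1=M  mem[L3]=6
10. P0: load  L3  bus=[BusRd,Flush]  L3: P0=S P1=S  mem[L3]=41
11. P0: store L1 := 27  bus=[BusRdX]  L1: P0=M P1=I  mem[L1]=50
12. P0: load  L3  bus=[-]  L3: P0=S P1=S  mem[L3]=41
13. P0: store L3 := 96  bus=[BusUpgr]  L3: P0=M P1=I  mem[L3]=41

bus = BusRdX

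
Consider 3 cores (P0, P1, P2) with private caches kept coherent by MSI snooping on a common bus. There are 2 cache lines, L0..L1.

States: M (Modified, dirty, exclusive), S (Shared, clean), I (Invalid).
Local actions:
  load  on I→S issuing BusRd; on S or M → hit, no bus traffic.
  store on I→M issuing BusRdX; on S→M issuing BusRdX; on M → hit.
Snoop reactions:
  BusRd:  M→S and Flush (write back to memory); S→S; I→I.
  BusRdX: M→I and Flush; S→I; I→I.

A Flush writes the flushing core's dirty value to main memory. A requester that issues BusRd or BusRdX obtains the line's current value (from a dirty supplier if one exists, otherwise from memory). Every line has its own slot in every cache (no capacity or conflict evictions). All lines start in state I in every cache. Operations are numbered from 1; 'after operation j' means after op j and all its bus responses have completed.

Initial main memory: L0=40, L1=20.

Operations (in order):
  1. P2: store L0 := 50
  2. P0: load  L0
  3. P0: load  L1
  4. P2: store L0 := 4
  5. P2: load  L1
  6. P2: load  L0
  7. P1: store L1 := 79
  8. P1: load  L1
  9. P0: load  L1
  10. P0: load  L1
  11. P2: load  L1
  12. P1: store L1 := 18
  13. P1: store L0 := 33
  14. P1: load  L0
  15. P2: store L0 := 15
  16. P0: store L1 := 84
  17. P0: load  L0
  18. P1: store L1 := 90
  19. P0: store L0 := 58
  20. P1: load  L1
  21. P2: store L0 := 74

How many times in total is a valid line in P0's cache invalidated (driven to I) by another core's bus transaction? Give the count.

invalidations = 5

  op1 P2: store L0 := 50 → I/I/M on L0; bus BusRdX; mem=40
  op2 P0: load  L0 → S/I/S on L0; bus BusRd Flush; mem=50
  op3 P0: load  L1 → S/I/I on L1; bus BusRd; mem=20
  op4 P2: store L0 := 4 → I/I/M on L0; bus BusRdX; mem=50
  op5 P2: load  L1 → S/I/S on L1; bus BusRd; mem=20
  op6 P2: load  L0 → I/I/M on L0; bus (none); mem=50
  op7 P1: store L1 := 79 → I/M/I on L1; bus BusRdX; mem=20
  op8 P1: load  L1 → I/M/I on L1; bus (none); mem=20
  op9 P0: load  L1 → S/S/I on L1; bus BusRd Flush; mem=79
  op10 P0: load  L1 → S/S/I on L1; bus (none); mem=79
  op11 P2: load  L1 → S/S/S on L1; bus BusRd; mem=79
  op12 P1: store L1 := 18 → I/M/I on L1; bus BusRdX; mem=79
  op13 P1: store L0 := 33 → I/M/I on L0; bus BusRdX Flush; mem=4
  op14 P1: load  L0 → I/M/I on L0; bus (none); mem=4
  op15 P2: store L0 := 15 → I/I/M on L0; bus BusRdX Flush; mem=33
  op16 P0: store L1 := 84 → M/I/I on L1; bus BusRdX Flush; mem=18
  op17 P0: load  L0 → S/I/S on L0; bus BusRd Flush; mem=15
  op18 P1: store L1 := 90 → I/M/I on L1; bus BusRdX Flush; mem=84
  op19 P0: store L0 := 58 → M/I/I on L0; bus BusRdX; mem=15
  op20 P1: load  L1 → I/M/I on L1; bus (none); mem=84
  op21 P2: store L0 := 74 → I/I/M on L0; bus BusRdX Flush; mem=58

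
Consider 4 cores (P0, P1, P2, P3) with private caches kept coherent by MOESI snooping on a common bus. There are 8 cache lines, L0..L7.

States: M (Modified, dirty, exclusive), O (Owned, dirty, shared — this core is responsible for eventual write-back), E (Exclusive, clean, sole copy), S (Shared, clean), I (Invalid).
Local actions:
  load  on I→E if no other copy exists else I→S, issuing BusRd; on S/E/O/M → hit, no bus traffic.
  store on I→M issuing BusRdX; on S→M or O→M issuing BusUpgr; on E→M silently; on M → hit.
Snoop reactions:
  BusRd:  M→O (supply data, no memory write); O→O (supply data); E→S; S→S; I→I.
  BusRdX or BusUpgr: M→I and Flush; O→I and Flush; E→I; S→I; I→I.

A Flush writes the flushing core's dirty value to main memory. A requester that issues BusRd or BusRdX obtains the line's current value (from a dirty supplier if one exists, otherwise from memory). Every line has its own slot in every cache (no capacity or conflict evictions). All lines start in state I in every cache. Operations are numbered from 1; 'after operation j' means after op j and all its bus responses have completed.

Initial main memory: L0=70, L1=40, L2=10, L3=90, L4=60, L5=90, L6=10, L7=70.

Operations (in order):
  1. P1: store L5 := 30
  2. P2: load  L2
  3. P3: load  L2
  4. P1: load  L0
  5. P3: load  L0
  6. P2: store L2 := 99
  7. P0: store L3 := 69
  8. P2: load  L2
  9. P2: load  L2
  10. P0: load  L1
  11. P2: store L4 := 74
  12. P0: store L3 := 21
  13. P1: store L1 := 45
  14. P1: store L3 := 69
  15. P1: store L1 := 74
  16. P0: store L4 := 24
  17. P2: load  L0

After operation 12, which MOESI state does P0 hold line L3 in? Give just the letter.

state = M

  op1 P1: store L5 := 30 → I/M/I/I on L5; bus BusRdX; mem=90
  op2 P2: load  L2 → I/I/E/I on L2; bus BusRd; mem=10
  op3 P3: load  L2 → I/I/S/S on L2; bus BusRd; mem=10
  op4 P1: load  L0 → I/E/I/I on L0; bus BusRd; mem=70
  op5 P3: load  L0 → I/S/I/S on L0; bus BusRd; mem=70
  op6 P2: store L2 := 99 → I/I/M/I on L2; bus BusUpgr; mem=10
  op7 P0: store L3 := 69 → M/I/I/I on L3; bus BusRdX; mem=90
  op8 P2: load  L2 → I/I/M/I on L2; bus (none); mem=10
  op9 P2: load  L2 → I/I/M/I on L2; bus (none); mem=10
  op10 P0: load  L1 → E/I/I/I on L1; bus BusRd; mem=40
  op11 P2: store L4 := 74 → I/I/M/I on L4; bus BusRdX; mem=60
  op12 P0: store L3 := 21 → M/I/I/I on L3; bus (none); mem=90
  op13 P1: store L1 := 45 → I/M/I/I on L1; bus BusRdX; mem=40
  op14 P1: store L3 := 69 → I/M/I/I on L3; bus BusRdX Flush; mem=21
  op15 P1: store L1 := 74 → I/M/I/I on L1; bus (none); mem=40
  op16 P0: store L4 := 24 → M/I/I/I on L4; bus BusRdX Flush; mem=74
  op17 P2: load  L0 → I/S/S/S on L0; bus BusRd; mem=70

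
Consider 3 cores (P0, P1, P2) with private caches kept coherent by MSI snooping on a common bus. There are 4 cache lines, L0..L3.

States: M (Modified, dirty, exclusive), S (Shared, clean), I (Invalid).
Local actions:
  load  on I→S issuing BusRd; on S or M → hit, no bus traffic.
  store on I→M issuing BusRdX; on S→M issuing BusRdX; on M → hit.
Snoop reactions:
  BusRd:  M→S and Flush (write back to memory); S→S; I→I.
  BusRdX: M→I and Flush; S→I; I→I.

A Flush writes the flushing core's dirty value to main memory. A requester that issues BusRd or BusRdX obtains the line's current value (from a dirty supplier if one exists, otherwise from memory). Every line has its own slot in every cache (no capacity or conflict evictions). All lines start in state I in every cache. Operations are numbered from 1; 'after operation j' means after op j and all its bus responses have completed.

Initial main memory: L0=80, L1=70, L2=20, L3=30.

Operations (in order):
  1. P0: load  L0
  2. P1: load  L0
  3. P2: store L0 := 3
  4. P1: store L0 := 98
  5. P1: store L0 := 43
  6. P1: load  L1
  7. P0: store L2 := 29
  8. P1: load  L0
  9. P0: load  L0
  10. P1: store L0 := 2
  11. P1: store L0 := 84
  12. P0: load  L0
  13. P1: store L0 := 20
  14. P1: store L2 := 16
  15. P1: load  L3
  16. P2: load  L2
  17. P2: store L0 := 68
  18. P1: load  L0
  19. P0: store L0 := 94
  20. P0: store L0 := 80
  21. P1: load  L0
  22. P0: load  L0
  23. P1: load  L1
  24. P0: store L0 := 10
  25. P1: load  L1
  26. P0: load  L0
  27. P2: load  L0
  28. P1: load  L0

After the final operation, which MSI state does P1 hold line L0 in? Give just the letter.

step 1: P0: load  L0  ⟶  SII  (L0)  txn=BusRd  M[L0]=80
step 2: P1: load  L0  ⟶  SSI  (L0)  txn=BusRd  M[L0]=80
step 3: P2: store L0 := 3  ⟶  IIM  (L0)  txn=BusRdX  M[L0]=80
step 4: P1: store L0 := 98  ⟶  IMI  (L0)  txn=BusRdX+Flush  M[L0]=3
step 5: P1: store L0 := 43  ⟶  IMI  (L0)  txn=∅  M[L0]=3
step 6: P1: load  L1  ⟶  ISI  (L1)  txn=BusRd  M[L1]=70
step 7: P0: store L2 := 29  ⟶  MII  (L2)  txn=BusRdX  M[L2]=20
step 8: P1: load  L0  ⟶  IMI  (L0)  txn=∅  M[L0]=3
step 9: P0: load  L0  ⟶  SSI  (L0)  txn=BusRd+Flush  M[L0]=43
step 10: P1: store L0 := 2  ⟶  IMI  (L0)  txn=BusRdX  M[L0]=43
step 11: P1: store L0 := 84  ⟶  IMI  (L0)  txn=∅  M[L0]=43
step 12: P0: load  L0  ⟶  SSI  (L0)  txn=BusRd+Flush  M[L0]=84
step 13: P1: store L0 := 20  ⟶  IMI  (L0)  txn=BusRdX  M[L0]=84
step 14: P1: store L2 := 16  ⟶  IMI  (L2)  txn=BusRdX+Flush  M[L2]=29
step 15: P1: load  L3  ⟶  ISI  (L3)  txn=BusRd  M[L3]=30
step 16: P2: load  L2  ⟶  ISS  (L2)  txn=BusRd+Flush  M[L2]=16
step 17: P2: store L0 := 68  ⟶  IIM  (L0)  txn=BusRdX+Flush  M[L0]=20
step 18: P1: load  L0  ⟶  ISS  (L0)  txn=BusRd+Flush  M[L0]=68
step 19: P0: store L0 := 94  ⟶  MII  (L0)  txn=BusRdX  M[L0]=68
step 20: P0: store L0 := 80  ⟶  MII  (L0)  txn=∅  M[L0]=68
step 21: P1: load  L0  ⟶  SSI  (L0)  txn=BusRd+Flush  M[L0]=80
step 22: P0: load  L0  ⟶  SSI  (L0)  txn=∅  M[L0]=80
step 23: P1: load  L1  ⟶  ISI  (L1)  txn=∅  M[L1]=70
step 24: P0: store L0 := 10  ⟶  MII  (L0)  txn=BusRdX  M[L0]=80
step 25: P1: load  L1  ⟶  ISI  (L1)  txn=∅  M[L1]=70
step 26: P0: load  L0  ⟶  MII  (L0)  txn=∅  M[L0]=80
step 27: P2: load  L0  ⟶  SIS  (L0)  txn=BusRd+Flush  M[L0]=10
step 28: P1: load  L0  ⟶  SSS  (L0)  txn=BusRd  M[L0]=10

state = S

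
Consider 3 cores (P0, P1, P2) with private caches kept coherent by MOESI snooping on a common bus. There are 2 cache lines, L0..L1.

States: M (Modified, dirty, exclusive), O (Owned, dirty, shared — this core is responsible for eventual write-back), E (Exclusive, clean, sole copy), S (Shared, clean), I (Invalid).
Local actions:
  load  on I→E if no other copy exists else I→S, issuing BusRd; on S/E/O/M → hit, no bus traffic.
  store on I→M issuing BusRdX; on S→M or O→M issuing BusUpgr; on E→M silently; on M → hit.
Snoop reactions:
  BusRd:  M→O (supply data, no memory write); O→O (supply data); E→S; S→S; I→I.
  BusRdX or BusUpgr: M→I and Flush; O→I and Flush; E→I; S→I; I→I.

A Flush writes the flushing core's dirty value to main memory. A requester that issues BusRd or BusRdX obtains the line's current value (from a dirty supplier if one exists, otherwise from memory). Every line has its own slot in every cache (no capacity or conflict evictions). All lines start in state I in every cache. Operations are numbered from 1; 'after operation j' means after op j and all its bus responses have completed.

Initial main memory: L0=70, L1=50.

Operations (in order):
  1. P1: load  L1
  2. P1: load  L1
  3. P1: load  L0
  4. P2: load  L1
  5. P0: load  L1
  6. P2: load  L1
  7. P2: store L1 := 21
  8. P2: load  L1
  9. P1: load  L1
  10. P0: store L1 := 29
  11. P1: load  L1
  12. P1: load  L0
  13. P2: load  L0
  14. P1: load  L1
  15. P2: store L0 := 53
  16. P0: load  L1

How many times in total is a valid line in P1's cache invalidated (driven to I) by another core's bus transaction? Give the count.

invalidations = 3

step 1: P1: load  L1  ⟶  IEI  (L1)  txn=BusRd  M[L1]=50
step 2: P1: load  L1  ⟶  IEI  (L1)  txn=∅  M[L1]=50
step 3: P1: load  L0  ⟶  IEI  (L0)  txn=BusRd  M[L0]=70
step 4: P2: load  L1  ⟶  ISS  (L1)  txn=BusRd  M[L1]=50
step 5: P0: load  L1  ⟶  SSS  (L1)  txn=BusRd  M[L1]=50
step 6: P2: load  L1  ⟶  SSS  (L1)  txn=∅  M[L1]=50
step 7: P2: store L1 := 21  ⟶  IIM  (L1)  txn=BusUpgr  M[L1]=50
step 8: P2: load  L1  ⟶  IIM  (L1)  txn=∅  M[L1]=50
step 9: P1: load  L1  ⟶  ISO  (L1)  txn=BusRd  M[L1]=50
step 10: P0: store L1 := 29  ⟶  MII  (L1)  txn=BusRdX+Flush  M[L1]=21
step 11: P1: load  L1  ⟶  OSI  (L1)  txn=BusRd  M[L1]=21
step 12: P1: load  L0  ⟶  IEI  (L0)  txn=∅  M[L0]=70
step 13: P2: load  L0  ⟶  ISS  (L0)  txn=BusRd  M[L0]=70
step 14: P1: load  L1  ⟶  OSI  (L1)  txn=∅  M[L1]=21
step 15: P2: store L0 := 53  ⟶  IIM  (L0)  txn=BusUpgr  M[L0]=70
step 16: P0: load  L1  ⟶  OSI  (L1)  txn=∅  M[L1]=21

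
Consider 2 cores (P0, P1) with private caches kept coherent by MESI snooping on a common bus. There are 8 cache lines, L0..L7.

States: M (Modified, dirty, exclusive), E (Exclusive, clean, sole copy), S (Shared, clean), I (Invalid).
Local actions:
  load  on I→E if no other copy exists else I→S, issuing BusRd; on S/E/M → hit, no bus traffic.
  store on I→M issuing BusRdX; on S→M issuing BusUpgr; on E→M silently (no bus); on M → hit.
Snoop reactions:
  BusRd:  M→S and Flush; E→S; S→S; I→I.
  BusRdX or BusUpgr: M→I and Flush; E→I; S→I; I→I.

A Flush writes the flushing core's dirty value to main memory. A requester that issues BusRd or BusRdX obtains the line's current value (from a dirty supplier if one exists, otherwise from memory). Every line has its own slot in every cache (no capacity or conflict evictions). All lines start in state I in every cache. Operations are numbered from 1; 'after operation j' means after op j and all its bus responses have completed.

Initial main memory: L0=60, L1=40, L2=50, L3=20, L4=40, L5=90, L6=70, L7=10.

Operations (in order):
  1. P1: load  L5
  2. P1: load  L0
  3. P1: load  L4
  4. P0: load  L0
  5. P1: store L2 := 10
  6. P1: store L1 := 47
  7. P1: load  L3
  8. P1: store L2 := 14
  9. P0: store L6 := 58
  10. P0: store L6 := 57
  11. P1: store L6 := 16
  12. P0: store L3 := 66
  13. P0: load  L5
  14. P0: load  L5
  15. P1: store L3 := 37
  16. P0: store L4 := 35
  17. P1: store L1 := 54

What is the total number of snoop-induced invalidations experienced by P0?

invalidations = 2

  op1 P1: load  L5 → I/E on L5; bus BusRd; mem=90
  op2 P1: load  L0 → I/E on L0; bus BusRd; mem=60
  op3 P1: load  L4 → I/E on L4; bus BusRd; mem=40
  op4 P0: load  L0 → S/S on L0; bus BusRd; mem=60
  op5 P1: store L2 := 10 → I/M on L2; bus BusRdX; mem=50
  op6 P1: store L1 := 47 → I/M on L1; bus BusRdX; mem=40
  op7 P1: load  L3 → I/E on L3; bus BusRd; mem=20
  op8 P1: store L2 := 14 → I/M on L2; bus (none); mem=50
  op9 P0: store L6 := 58 → M/I on L6; bus BusRdX; mem=70
  op10 P0: store L6 := 57 → M/I on L6; bus (none); mem=70
  op11 P1: store L6 := 16 → I/M on L6; bus BusRdX Flush; mem=57
  op12 P0: store L3 := 66 → M/I on L3; bus BusRdX; mem=20
  op13 P0: load  L5 → S/S on L5; bus BusRd; mem=90
  op14 P0: load  L5 → S/S on L5; bus (none); mem=90
  op15 P1: store L3 := 37 → I/M on L3; bus BusRdX Flush; mem=66
  op16 P0: store L4 := 35 → M/I on L4; bus BusRdX; mem=40
  op17 P1: store L1 := 54 → I/M on L1; bus (none); mem=40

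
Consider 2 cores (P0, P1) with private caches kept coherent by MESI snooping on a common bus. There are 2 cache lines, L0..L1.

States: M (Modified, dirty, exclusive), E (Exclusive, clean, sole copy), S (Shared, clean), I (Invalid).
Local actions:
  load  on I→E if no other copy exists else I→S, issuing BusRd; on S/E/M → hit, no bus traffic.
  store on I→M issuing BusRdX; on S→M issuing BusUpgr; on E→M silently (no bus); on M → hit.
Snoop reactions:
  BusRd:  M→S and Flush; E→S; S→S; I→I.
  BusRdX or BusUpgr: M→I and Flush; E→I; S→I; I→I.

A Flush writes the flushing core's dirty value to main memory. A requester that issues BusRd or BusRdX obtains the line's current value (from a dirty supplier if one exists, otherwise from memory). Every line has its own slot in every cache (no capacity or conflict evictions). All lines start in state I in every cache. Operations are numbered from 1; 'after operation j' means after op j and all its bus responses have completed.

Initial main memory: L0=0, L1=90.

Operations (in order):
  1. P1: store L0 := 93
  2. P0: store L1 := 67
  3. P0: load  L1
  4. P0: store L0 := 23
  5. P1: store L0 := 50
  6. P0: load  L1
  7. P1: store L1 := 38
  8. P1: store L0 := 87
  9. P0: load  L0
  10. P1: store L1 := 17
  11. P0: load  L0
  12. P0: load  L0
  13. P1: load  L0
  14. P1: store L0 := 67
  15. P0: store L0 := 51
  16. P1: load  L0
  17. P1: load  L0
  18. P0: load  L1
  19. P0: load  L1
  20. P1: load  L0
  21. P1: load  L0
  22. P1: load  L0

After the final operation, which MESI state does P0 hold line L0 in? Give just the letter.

step 1: P1: store L0 := 93  ⟶  IM  (L0)  txn=BusRdX  M[L0]=0
step 2: P0: store L1 := 67  ⟶  MI  (L1)  txn=BusRdX  M[L1]=90
step 3: P0: load  L1  ⟶  MI  (L1)  txn=∅  M[L1]=90
step 4: P0: store L0 := 23  ⟶  MI  (L0)  txn=BusRdX+Flush  M[L0]=93
step 5: P1: store L0 := 50  ⟶  IM  (L0)  txn=BusRdX+Flush  M[L0]=23
step 6: P0: load  L1  ⟶  MI  (L1)  txn=∅  M[L1]=90
step 7: P1: store L1 := 38  ⟶  IM  (L1)  txn=BusRdX+Flush  M[L1]=67
step 8: P1: store L0 := 87  ⟶  IM  (L0)  txn=∅  M[L0]=23
step 9: P0: load  L0  ⟶  SS  (L0)  txn=BusRd+Flush  M[L0]=87
step 10: P1: store L1 := 17  ⟶  IM  (L1)  txn=∅  M[L1]=67
step 11: P0: load  L0  ⟶  SS  (L0)  txn=∅  M[L0]=87
step 12: P0: load  L0  ⟶  SS  (L0)  txn=∅  M[L0]=87
step 13: P1: load  L0  ⟶  SS  (L0)  txn=∅  M[L0]=87
step 14: P1: store L0 := 67  ⟶  IM  (L0)  txn=BusUpgr  M[L0]=87
step 15: P0: store L0 := 51  ⟶  MI  (L0)  txn=BusRdX+Flush  M[L0]=67
step 16: P1: load  L0  ⟶  SS  (L0)  txn=BusRd+Flush  M[L0]=51
step 17: P1: load  L0  ⟶  SS  (L0)  txn=∅  M[L0]=51
step 18: P0: load  L1  ⟶  SS  (L1)  txn=BusRd+Flush  M[L1]=17
step 19: P0: load  L1  ⟶  SS  (L1)  txn=∅  M[L1]=17
step 20: P1: load  L0  ⟶  SS  (L0)  txn=∅  M[L0]=51
step 21: P1: load  L0  ⟶  SS  (L0)  txn=∅  M[L0]=51
step 22: P1: load  L0  ⟶  SS  (L0)  txn=∅  M[L0]=51

state = S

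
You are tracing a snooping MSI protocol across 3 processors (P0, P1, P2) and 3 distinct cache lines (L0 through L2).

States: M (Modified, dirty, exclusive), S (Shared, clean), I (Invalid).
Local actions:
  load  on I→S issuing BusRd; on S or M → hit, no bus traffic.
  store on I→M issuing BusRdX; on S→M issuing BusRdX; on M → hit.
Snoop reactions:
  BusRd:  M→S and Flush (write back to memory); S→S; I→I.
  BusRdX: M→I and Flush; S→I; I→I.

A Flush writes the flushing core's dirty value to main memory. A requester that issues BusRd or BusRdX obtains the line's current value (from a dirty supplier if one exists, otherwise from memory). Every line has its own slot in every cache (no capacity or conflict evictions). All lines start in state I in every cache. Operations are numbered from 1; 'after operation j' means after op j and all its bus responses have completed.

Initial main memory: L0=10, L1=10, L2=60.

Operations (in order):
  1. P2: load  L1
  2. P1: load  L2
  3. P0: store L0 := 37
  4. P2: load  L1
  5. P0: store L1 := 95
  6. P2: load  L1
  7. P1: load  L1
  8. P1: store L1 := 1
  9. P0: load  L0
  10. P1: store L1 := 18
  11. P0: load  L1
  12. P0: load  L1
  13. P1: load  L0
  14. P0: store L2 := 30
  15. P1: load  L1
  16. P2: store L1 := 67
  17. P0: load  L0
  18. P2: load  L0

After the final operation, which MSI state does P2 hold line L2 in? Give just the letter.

[1] P2: load  L1 | P0:I, P1:I, P2:S(10) | bus: BusRd
[2] P1: load  L2 | P0:I, P1:S(60), P2:I | bus: BusRd
[3] P0: store L0 := 37 | P0:M(37), P1:I, P2:I | bus: BusRdX
[4] P2: load  L1 | P0:I, P1:I, P2:S(10) | bus: none
[5] P0: store L1 := 95 | P0:M(95), P1:I, P2:I | bus: BusRdX
[6] P2: load  L1 | P0:S(95), P1:I, P2:S(95) | bus: BusRd,Flush
[7] P1: load  L1 | P0:S(95), P1:S(95), P2:S(95) | bus: BusRd
[8] P1: store L1 := 1 | P0:I, P1:M(1), P2:I | bus: BusRdX
[9] P0: load  L0 | P0:M(37), P1:I, P2:I | bus: none
[10] P1: store L1 := 18 | P0:I, P1:M(18), P2:I | bus: none
[11] P0: load  L1 | P0:S(18), P1:S(18), P2:I | bus: BusRd,Flush
[12] P0: load  L1 | P0:S(18), P1:S(18), P2:I | bus: none
[13] P1: load  L0 | P0:S(37), P1:S(37), P2:I | bus: BusRd,Flush
[14] P0: store L2 := 30 | P0:M(30), P1:I, P2:I | bus: BusRdX
[15] P1: load  L1 | P0:S(18), P1:S(18), P2:I | bus: none
[16] P2: store L1 := 67 | P0:I, P1:I, P2:M(67) | bus: BusRdX
[17] P0: load  L0 | P0:S(37), P1:S(37), P2:I | bus: none
[18] P2: load  L0 | P0:S(37), P1:S(37), P2:S(37) | bus: BusRd

state = I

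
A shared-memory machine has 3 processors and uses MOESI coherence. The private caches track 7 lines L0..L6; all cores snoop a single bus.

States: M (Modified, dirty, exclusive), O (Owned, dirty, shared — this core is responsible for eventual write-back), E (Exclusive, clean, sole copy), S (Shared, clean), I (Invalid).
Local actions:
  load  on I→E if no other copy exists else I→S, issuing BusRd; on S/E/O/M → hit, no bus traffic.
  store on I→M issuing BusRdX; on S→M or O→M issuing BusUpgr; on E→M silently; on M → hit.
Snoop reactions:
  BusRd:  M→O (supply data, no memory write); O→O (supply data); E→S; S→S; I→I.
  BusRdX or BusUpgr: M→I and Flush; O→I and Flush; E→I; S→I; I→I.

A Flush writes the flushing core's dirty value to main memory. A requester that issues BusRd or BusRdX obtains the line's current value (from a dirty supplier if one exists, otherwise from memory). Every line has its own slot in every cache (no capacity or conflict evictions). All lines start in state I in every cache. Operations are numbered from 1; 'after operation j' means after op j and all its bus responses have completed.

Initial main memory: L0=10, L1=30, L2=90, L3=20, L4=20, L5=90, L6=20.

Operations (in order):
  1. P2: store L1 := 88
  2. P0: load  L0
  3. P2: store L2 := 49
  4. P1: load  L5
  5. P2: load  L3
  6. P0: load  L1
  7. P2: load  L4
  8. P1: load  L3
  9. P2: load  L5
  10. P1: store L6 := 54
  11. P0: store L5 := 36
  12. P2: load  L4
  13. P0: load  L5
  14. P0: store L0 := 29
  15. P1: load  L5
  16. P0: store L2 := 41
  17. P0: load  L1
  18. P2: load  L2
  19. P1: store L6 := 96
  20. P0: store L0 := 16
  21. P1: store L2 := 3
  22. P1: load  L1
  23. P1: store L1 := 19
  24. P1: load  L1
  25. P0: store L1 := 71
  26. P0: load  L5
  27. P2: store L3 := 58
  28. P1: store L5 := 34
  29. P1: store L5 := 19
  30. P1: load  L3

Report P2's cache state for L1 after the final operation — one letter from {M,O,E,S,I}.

  op1 P2: store L1 := 88 → I/I/M on L1; bus BusRdX; mem=30
  op2 P0: load  L0 → E/I/I on L0; bus BusRd; mem=10
  op3 P2: store L2 := 49 → I/I/M on L2; bus BusRdX; mem=90
  op4 P1: load  L5 → I/E/I on L5; bus BusRd; mem=90
  op5 P2: load  L3 → I/I/E on L3; bus BusRd; mem=20
  op6 P0: load  L1 → S/I/O on L1; bus BusRd; mem=30
  op7 P2: load  L4 → I/I/E on L4; bus BusRd; mem=20
  op8 P1: load  L3 → I/S/S on L3; bus BusRd; mem=20
  op9 P2: load  L5 → I/S/S on L5; bus BusRd; mem=90
  op10 P1: store L6 := 54 → I/M/I on L6; bus BusRdX; mem=20
  op11 P0: store L5 := 36 → M/I/I on L5; bus BusRdX; mem=90
  op12 P2: load  L4 → I/I/E on L4; bus (none); mem=20
  op13 P0: load  L5 → M/I/I on L5; bus (none); mem=90
  op14 P0: store L0 := 29 → M/I/I on L0; bus (none); mem=10
  op15 P1: load  L5 → O/S/I on L5; bus BusRd; mem=90
  op16 P0: store L2 := 41 → M/I/I on L2; bus BusRdX Flush; mem=49
  op17 P0: load  L1 → S/I/O on L1; bus (none); mem=30
  op18 P2: load  L2 → O/I/S on L2; bus BusRd; mem=49
  op19 P1: store L6 := 96 → I/M/I on L6; bus (none); mem=20
  op20 P0: store L0 := 16 → M/I/I on L0; bus (none); mem=10
  op21 P1: store L2 := 3 → I/M/I on L2; bus BusRdX Flush; mem=41
  op22 P1: load  L1 → S/S/O on L1; bus BusRd; mem=30
  op23 P1: store L1 := 19 → I/M/I on L1; bus BusUpgr Flush; mem=88
  op24 P1: load  L1 → I/M/I on L1; bus (none); mem=88
  op25 P0: store L1 := 71 → M/I/I on L1; bus BusRdX Flush; mem=19
  op26 P0: load  L5 → O/S/I on L5; bus (none); mem=90
  op27 P2: store L3 := 58 → I/I/M on L3; bus BusUpgr; mem=20
  op28 P1: store L5 := 34 → I/M/I on L5; bus BusUpgr Flush; mem=36
  op29 P1: store L5 := 19 → I/M/I on L5; bus (none); mem=36
  op30 P1: load  L3 → I/S/O on L3; bus BusRd; mem=20

state = I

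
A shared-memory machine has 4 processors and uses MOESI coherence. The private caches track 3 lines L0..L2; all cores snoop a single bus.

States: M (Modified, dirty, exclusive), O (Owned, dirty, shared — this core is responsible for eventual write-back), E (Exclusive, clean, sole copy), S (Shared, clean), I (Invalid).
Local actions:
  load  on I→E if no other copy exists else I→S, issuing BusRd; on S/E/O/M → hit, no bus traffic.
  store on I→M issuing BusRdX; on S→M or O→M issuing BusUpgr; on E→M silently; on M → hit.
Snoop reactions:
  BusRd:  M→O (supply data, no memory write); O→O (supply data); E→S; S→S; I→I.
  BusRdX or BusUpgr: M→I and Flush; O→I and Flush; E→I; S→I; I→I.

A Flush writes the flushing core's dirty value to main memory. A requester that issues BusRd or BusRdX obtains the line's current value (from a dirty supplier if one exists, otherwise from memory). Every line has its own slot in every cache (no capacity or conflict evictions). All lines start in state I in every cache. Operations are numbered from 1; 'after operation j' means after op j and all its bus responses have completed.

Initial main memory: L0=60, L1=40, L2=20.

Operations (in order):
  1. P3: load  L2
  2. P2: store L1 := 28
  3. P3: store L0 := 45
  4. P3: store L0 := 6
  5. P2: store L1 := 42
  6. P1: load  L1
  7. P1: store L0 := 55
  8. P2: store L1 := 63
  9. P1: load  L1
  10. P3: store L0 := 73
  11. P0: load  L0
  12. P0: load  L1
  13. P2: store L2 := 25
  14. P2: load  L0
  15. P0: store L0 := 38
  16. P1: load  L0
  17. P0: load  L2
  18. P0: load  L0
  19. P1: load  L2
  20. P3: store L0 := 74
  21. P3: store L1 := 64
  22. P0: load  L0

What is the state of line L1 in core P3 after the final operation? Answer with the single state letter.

1. P3: load  L2  bus=[BusRd]  L2: P0=I P1=I P2=I P3=E  mem[L2]=20
2. P2: store L1 := 28  bus=[BusRdX]  L1: P0=I P1=I P2=M P3=I  mem[L1]=40
3. P3: store L0 := 45  bus=[BusRdX]  L0: P0=I P1=I P2=I P3=M  mem[L0]=60
4. P3: store L0 := 6  bus=[-]  L0: P0=I P1=I P2=I P3=M  mem[L0]=60
5. P2: store L1 := 42  bus=[-]  L1: P0=I P1=I P2=M P3=I  mem[L1]=40
6. P1: load  L1  bus=[BusRd]  L1: P0=I P1=S P2=O P3=I  mem[L1]=40
7. P1: store L0 := 55  bus=[BusRdX,Flush]  L0: P0=I P1=M P2=I P3=I  mem[L0]=6
8. P2: store L1 := 63  bus=[BusUpgr]  L1: P0=I P1=I P2=M P3=I  mem[L1]=40
9. P1: load  L1  bus=[BusRd]  L1: P0=I P1=S P2=O P3=I  mem[L1]=40
10. P3: store L0 := 73  bus=[BusRdX,Flush]  L0: P0=I P1=I P2=I P3=M  mem[L0]=55
11. P0: load  L0  bus=[BusRd]  L0: P0=S P1=I P2=I P3=O  mem[L0]=55
12. P0: load  L1  bus=[BusRd]  L1: P0=S P1=S P2=O P3=I  mem[L1]=40
13. P2: store L2 := 25  bus=[BusRdX]  L2: P0=I P1=I P2=M P3=I  mem[L2]=20
14. P2: load  L0  bus=[BusRd]  L0: P0=S P1=I P2=S P3=O  mem[L0]=55
15. P0: store L0 := 38  bus=[BusUpgr,Flush]  L0: P0=M P1=I P2=I P3=I  mem[L0]=73
16. P1: load  L0  bus=[BusRd]  L0: P0=O P1=S P2=I P3=I  mem[L0]=73
17. P0: load  L2  bus=[BusRd]  L2: P0=S P1=I P2=O P3=I  mem[L2]=20
18. P0: load  L0  bus=[-]  L0: P0=O P1=S P2=I P3=I  mem[L0]=73
19. P1: load  L2  bus=[BusRd]  L2: P0=S P1=S P2=O P3=I  mem[L2]=20
20. P3: store L0 := 74  bus=[BusRdX,Flush]  L0: P0=I P1=I P2=I P3=M  mem[L0]=38
21. P3: store L1 := 64  bus=[BusRdX,Flush]  L1: P0=I P1=I P2=I P3=M  mem[L1]=63
22. P0: load  L0  bus=[BusRd]  L0: P0=S P1=I P2=I P3=O  mem[L0]=38

state = M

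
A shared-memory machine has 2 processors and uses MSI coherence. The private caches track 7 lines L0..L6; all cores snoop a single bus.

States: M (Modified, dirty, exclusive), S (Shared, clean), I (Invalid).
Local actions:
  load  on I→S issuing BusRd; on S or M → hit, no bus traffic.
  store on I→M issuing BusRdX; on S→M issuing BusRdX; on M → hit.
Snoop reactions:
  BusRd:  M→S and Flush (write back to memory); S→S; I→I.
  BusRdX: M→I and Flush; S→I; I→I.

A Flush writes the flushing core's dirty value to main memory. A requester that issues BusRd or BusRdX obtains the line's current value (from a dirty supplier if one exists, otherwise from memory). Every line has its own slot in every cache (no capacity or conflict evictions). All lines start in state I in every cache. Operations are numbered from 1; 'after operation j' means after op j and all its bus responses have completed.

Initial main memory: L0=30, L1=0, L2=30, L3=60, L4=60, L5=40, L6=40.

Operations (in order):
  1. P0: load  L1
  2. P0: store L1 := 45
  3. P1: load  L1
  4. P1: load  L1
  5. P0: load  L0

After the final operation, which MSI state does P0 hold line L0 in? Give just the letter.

state = S

  op1 P0: load  L1 → S/I on L1; bus BusRd; mem=0
  op2 P0: store L1 := 45 → M/I on L1; bus BusRdX; mem=0
  op3 P1: load  L1 → S/S on L1; bus BusRd Flush; mem=45
  op4 P1: load  L1 → S/S on L1; bus (none); mem=45
  op5 P0: load  L0 → S/I on L0; bus BusRd; mem=30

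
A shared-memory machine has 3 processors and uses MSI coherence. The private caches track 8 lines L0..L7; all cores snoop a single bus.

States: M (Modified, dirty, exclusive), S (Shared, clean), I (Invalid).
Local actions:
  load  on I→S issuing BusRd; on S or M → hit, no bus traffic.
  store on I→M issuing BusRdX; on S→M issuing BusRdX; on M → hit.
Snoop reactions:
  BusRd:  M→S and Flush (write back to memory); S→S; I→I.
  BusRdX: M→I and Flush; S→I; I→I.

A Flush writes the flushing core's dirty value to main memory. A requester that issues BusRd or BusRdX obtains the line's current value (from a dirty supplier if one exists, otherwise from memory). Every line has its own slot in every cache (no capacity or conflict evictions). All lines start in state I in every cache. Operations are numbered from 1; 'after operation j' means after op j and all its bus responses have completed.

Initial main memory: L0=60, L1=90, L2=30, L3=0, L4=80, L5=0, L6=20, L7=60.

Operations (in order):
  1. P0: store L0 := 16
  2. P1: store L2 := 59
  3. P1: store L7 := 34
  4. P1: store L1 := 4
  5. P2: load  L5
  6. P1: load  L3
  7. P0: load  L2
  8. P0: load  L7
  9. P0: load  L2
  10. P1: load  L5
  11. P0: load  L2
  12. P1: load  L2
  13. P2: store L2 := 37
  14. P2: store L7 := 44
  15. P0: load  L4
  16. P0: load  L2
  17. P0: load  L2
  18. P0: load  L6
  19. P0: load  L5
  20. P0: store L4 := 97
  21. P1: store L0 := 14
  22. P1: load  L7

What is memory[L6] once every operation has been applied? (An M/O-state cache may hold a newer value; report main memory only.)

[1] P0: store L0 := 16 | P0:M(16), P1:I, P2:I | bus: BusRdX
[2] P1: store L2 := 59 | P0:I, P1:M(59), P2:I | bus: BusRdX
[3] P1: store L7 := 34 | P0:I, P1:M(34), P2:I | bus: BusRdX
[4] P1: store L1 := 4 | P0:I, P1:M(4), P2:I | bus: BusRdX
[5] P2: load  L5 | P0:I, P1:I, P2:S(0) | bus: BusRd
[6] P1: load  L3 | P0:I, P1:S(0), P2:I | bus: BusRd
[7] P0: load  L2 | P0:S(59), P1:S(59), P2:I | bus: BusRd,Flush
[8] P0: load  L7 | P0:S(34), P1:S(34), P2:I | bus: BusRd,Flush
[9] P0: load  L2 | P0:S(59), P1:S(59), P2:I | bus: none
[10] P1: load  L5 | P0:I, P1:S(0), P2:S(0) | bus: BusRd
[11] P0: load  L2 | P0:S(59), P1:S(59), P2:I | bus: none
[12] P1: load  L2 | P0:S(59), P1:S(59), P2:I | bus: none
[13] P2: store L2 := 37 | P0:I, P1:I, P2:M(37) | bus: BusRdX
[14] P2: store L7 := 44 | P0:I, P1:I, P2:M(44) | bus: BusRdX
[15] P0: load  L4 | P0:S(80), P1:I, P2:I | bus: BusRd
[16] P0: load  L2 | P0:S(37), P1:I, P2:S(37) | bus: BusRd,Flush
[17] P0: load  L2 | P0:S(37), P1:I, P2:S(37) | bus: none
[18] P0: load  L6 | P0:S(20), P1:I, P2:I | bus: BusRd
[19] P0: load  L5 | P0:S(0), P1:S(0), P2:S(0) | bus: BusRd
[20] P0: store L4 := 97 | P0:M(97), P1:I, P2:I | bus: BusRdX
[21] P1: store L0 := 14 | P0:I, P1:M(14), P2:I | bus: BusRdX,Flush
[22] P1: load  L7 | P0:I, P1:S(44), P2:S(44) | bus: BusRd,Flush

memory[L6] = 20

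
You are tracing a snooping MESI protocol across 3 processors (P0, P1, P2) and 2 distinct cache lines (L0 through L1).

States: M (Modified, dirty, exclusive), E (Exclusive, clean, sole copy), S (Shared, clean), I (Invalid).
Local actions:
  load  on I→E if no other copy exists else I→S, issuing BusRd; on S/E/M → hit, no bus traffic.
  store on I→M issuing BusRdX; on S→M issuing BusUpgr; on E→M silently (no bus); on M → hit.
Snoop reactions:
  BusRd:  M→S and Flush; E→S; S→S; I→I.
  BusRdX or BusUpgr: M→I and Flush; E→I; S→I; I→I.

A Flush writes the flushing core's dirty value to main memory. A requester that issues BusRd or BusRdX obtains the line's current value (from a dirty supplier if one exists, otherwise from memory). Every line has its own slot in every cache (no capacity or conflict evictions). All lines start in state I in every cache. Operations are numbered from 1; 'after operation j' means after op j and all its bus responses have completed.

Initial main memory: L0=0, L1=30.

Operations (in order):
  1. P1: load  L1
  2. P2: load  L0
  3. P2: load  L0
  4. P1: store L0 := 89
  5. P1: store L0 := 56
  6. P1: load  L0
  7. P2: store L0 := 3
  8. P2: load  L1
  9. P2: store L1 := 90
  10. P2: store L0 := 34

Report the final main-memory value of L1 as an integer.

memory[L1] = 30

  op1 P1: load  L1 → I/E/I on L1; bus BusRd; mem=30
  op2 P2: load  L0 → I/I/E on L0; bus BusRd; mem=0
  op3 P2: load  L0 → I/I/E on L0; bus (none); mem=0
  op4 P1: store L0 := 89 → I/M/I on L0; bus BusRdX; mem=0
  op5 P1: store L0 := 56 → I/M/I on L0; bus (none); mem=0
  op6 P1: load  L0 → I/M/I on L0; bus (none); mem=0
  op7 P2: store L0 := 3 → I/I/M on L0; bus BusRdX Flush; mem=56
  op8 P2: load  L1 → I/S/S on L1; bus BusRd; mem=30
  op9 P2: store L1 := 90 → I/I/M on L1; bus BusUpgr; mem=30
  op10 P2: store L0 := 34 → I/I/M on L0; bus (none); mem=56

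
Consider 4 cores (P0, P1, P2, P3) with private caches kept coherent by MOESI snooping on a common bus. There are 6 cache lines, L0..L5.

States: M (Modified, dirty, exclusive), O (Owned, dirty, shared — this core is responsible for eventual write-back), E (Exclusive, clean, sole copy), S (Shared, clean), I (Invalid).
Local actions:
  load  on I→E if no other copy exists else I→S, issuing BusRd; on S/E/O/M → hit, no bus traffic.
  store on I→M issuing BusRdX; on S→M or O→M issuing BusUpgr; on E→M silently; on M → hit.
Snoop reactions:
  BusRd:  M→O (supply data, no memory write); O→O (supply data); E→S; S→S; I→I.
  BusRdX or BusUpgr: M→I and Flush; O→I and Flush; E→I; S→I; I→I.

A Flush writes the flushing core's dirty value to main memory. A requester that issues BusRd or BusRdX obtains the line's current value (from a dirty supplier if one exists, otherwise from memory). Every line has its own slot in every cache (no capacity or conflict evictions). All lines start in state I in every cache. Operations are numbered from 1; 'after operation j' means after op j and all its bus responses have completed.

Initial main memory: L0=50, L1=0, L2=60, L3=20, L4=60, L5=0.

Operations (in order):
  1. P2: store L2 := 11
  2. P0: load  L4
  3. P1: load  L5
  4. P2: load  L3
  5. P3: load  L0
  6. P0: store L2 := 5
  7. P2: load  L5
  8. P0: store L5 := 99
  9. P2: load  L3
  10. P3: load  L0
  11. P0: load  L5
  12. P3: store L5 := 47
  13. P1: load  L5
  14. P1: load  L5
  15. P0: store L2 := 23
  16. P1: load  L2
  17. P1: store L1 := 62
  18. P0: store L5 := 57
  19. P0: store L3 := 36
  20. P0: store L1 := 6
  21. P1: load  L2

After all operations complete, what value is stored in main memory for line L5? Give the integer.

memory[L5] = 47

1. P2: store L2 := 11  bus=[BusRdX]  L2: P0=I P1=I P2=M P3=I  mem[L2]=60
2. P0: load  L4  bus=[BusRd]  L4: P0=E P1=I P2=I P3=I  mem[L4]=60
3. P1: load  L5  bus=[BusRd]  L5: P0=I P1=E P2=I P3=I  mem[L5]=0
4. P2: load  L3  bus=[BusRd]  L3: P0=I P1=I P2=E P3=I  mem[L3]=20
5. P3: load  L0  bus=[BusRd]  L0: P0=I P1=I P2=I P3=E  mem[L0]=50
6. P0: store L2 := 5  bus=[BusRdX,Flush]  L2: P0=M P1=I P2=I P3=I  mem[L2]=11
7. P2: load  L5  bus=[BusRd]  L5: P0=I P1=S P2=S P3=I  mem[L5]=0
8. P0: store L5 := 99  bus=[BusRdX]  L5: P0=M P1=I P2=I P3=I  mem[L5]=0
9. P2: load  L3  bus=[-]  L3: P0=I P1=I P2=E P3=I  mem[L3]=20
10. P3: load  L0  bus=[-]  L0: P0=I P1=I P2=I P3=E  mem[L0]=50
11. P0: load  L5  bus=[-]  L5: P0=M P1=I P2=I P3=I  mem[L5]=0
12. P3: store L5 := 47  bus=[BusRdX,Flush]  L5: P0=I P1=I P2=I P3=M  mem[L5]=99
13. P1: load  L5  bus=[BusRd]  L5: P0=I P1=S P2=I P3=O  mem[L5]=99
14. P1: load  L5  bus=[-]  L5: P0=I P1=S P2=I P3=O  mem[L5]=99
15. P0: store L2 := 23  bus=[-]  L2: P0=M P1=I P2=I P3=I  mem[L2]=11
16. P1: load  L2  bus=[BusRd]  L2: P0=O P1=S P2=I P3=I  mem[L2]=11
17. P1: store L1 := 62  bus=[BusRdX]  L1: P0=I P1=M P2=I P3=I  mem[L1]=0
18. P0: store L5 := 57  bus=[BusRdX,Flush]  L5: P0=M P1=I P2=I P3=I  mem[L5]=47
19. P0: store L3 := 36  bus=[BusRdX]  L3: P0=M P1=I P2=I P3=I  mem[L3]=20
20. P0: store L1 := 6  bus=[BusRdX,Flush]  L1: P0=M P1=I P2=I P3=I  mem[L1]=62
21. P1: load  L2  bus=[-]  L2: P0=O P1=S P2=I P3=I  mem[L2]=11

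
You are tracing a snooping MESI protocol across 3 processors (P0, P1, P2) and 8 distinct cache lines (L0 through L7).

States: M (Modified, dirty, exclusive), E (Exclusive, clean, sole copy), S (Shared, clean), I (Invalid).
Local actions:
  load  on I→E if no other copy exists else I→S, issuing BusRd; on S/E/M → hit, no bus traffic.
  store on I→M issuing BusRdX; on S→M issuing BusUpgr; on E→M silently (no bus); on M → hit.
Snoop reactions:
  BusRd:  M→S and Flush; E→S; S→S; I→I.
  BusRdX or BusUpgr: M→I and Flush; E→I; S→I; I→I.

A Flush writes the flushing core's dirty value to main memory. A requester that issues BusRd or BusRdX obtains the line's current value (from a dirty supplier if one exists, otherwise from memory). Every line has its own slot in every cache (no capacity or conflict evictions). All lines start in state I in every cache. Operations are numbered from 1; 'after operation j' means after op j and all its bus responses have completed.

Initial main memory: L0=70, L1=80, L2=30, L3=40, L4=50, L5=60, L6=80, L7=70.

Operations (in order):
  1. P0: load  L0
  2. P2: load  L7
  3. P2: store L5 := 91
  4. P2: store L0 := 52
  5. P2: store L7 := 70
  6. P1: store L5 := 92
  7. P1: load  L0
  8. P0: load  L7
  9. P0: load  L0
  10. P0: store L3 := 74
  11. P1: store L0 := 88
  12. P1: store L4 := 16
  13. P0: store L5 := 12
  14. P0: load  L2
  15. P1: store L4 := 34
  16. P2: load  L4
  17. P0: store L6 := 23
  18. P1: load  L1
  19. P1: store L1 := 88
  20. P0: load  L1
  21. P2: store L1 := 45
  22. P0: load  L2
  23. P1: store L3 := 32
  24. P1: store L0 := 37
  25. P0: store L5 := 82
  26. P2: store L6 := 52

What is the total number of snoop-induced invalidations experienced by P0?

step 1: P0: load  L0  ⟶  EII  (L0)  txn=BusRd  M[L0]=70
step 2: P2: load  L7  ⟶  IIE  (L7)  txn=BusRd  M[L7]=70
step 3: P2: store L5 := 91  ⟶  IIM  (L5)  txn=BusRdX  M[L5]=60
step 4: P2: store L0 := 52  ⟶  IIM  (L0)  txn=BusRdX  M[L0]=70
step 5: P2: store L7 := 70  ⟶  IIM  (L7)  txn=∅  M[L7]=70
step 6: P1: store L5 := 92  ⟶  IMI  (L5)  txn=BusRdX+Flush  M[L5]=91
step 7: P1: load  L0  ⟶  ISS  (L0)  txn=BusRd+Flush  M[L0]=52
step 8: P0: load  L7  ⟶  SIS  (L7)  txn=BusRd+Flush  M[L7]=70
step 9: P0: load  L0  ⟶  SSS  (L0)  txn=BusRd  M[L0]=52
step 10: P0: store L3 := 74  ⟶  MII  (L3)  txn=BusRdX  M[L3]=40
step 11: P1: store L0 := 88  ⟶  IMI  (L0)  txn=BusUpgr  M[L0]=52
step 12: P1: store L4 := 16  ⟶  IMI  (L4)  txn=BusRdX  M[L4]=50
step 13: P0: store L5 := 12  ⟶  MII  (L5)  txn=BusRdX+Flush  M[L5]=92
step 14: P0: load  L2  ⟶  EII  (L2)  txn=BusRd  M[L2]=30
step 15: P1: store L4 := 34  ⟶  IMI  (L4)  txn=∅  M[L4]=50
step 16: P2: load  L4  ⟶  ISS  (L4)  txn=BusRd+Flush  M[L4]=34
step 17: P0: store L6 := 23  ⟶  MII  (L6)  txn=BusRdX  M[L6]=80
step 18: P1: load  L1  ⟶  IEI  (L1)  txn=BusRd  M[L1]=80
step 19: P1: store L1 := 88  ⟶  IMI  (L1)  txn=∅  M[L1]=80
step 20: P0: load  L1  ⟶  SSI  (L1)  txn=BusRd+Flush  M[L1]=88
step 21: P2: store L1 := 45  ⟶  IIM  (L1)  txn=BusRdX  M[L1]=88
step 22: P0: load  L2  ⟶  EII  (L2)  txn=∅  M[L2]=30
step 23: P1: store L3 := 32  ⟶  IMI  (L3)  txn=BusRdX+Flush  M[L3]=74
step 24: P1: store L0 := 37  ⟶  IMI  (L0)  txn=∅  M[L0]=52
step 25: P0: store L5 := 82  ⟶  MII  (L5)  txn=∅  M[L5]=92
step 26: P2: store L6 := 52  ⟶  IIM  (L6)  txn=BusRdX+Flush  M[L6]=23

invalidations = 5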